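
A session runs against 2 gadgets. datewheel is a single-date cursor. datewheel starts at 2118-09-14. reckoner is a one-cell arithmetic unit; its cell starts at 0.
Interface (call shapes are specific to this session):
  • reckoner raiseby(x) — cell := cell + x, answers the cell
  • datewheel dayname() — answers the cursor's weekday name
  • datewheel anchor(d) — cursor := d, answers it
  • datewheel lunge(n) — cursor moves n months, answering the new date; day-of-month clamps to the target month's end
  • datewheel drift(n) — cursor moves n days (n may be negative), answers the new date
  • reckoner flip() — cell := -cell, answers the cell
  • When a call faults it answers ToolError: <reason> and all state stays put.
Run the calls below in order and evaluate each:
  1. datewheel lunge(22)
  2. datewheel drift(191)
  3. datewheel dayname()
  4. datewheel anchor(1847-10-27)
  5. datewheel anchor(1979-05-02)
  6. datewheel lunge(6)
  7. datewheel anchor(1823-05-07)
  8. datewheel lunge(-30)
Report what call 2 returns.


Answer: 2121-01-21

Derivation:
[in] datewheel lunge n→22
= 2120-07-14
[in] datewheel drift n→191
= 2121-01-21
[in] datewheel dayname
= Tuesday
[in] datewheel anchor d→1847-10-27
= 1847-10-27
[in] datewheel anchor d→1979-05-02
= 1979-05-02
[in] datewheel lunge n→6
= 1979-11-02
[in] datewheel anchor d→1823-05-07
= 1823-05-07
[in] datewheel lunge n→-30
= 1820-11-07


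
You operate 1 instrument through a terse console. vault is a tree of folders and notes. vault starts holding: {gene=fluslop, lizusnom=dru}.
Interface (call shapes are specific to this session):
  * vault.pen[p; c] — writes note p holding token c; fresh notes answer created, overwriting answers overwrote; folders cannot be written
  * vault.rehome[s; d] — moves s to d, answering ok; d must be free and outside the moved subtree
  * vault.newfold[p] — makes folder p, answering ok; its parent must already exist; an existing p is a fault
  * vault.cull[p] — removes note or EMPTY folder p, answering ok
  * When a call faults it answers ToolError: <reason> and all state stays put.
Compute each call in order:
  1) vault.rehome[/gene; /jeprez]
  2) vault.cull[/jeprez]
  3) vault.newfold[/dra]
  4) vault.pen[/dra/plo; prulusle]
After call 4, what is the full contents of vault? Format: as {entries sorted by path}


Next I call rehome on s=/gene, d=/jeprez, — result: ok.
Calling cull on p=/jeprez, which returns ok.
I run newfold on p=/dra, giving ok.
Calling pen on p=/dra/plo, c=prulusle, → created.

Answer: {dra/, dra/plo=prulusle, lizusnom=dru}


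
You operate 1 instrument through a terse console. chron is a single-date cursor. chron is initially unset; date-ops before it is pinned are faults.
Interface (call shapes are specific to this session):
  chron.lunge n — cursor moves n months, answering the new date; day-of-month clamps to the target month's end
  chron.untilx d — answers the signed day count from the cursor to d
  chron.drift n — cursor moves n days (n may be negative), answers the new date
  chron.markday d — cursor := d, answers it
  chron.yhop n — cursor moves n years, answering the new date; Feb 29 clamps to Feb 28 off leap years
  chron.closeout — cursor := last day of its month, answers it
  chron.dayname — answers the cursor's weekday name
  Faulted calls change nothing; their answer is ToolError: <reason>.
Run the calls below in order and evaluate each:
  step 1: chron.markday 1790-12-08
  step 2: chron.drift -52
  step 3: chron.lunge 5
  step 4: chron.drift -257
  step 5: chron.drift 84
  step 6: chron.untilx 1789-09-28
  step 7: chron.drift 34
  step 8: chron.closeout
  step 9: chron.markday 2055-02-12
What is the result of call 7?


~$ chron.markday d='1790-12-08'
= 1790-12-08
~$ chron.drift n='-52'
= 1790-10-17
~$ chron.lunge n='5'
= 1791-03-17
~$ chron.drift n='-257'
= 1790-07-03
~$ chron.drift n='84'
= 1790-09-25
~$ chron.untilx d='1789-09-28'
= -362
~$ chron.drift n='34'
= 1790-10-29
~$ chron.closeout
= 1790-10-31
~$ chron.markday d='2055-02-12'
= 2055-02-12

Answer: 1790-10-29


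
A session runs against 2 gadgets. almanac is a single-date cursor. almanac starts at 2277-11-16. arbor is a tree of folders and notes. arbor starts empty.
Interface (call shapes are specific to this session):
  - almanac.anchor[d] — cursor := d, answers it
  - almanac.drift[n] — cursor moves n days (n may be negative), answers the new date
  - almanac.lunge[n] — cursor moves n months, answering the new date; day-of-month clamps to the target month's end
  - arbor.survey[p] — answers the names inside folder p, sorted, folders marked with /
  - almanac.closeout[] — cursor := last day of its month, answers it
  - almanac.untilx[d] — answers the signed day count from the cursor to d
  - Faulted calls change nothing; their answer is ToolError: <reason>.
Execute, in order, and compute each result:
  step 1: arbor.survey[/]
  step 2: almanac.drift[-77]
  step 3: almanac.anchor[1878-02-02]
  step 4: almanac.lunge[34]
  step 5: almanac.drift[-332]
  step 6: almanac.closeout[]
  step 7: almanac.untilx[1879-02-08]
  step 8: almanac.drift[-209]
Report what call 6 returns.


Answer: 1880-01-31

Derivation:
Then arbor.survey with p='/', and observe [].
I use almanac.drift with n='-77', and observe 2277-08-31.
I try almanac.anchor with d='1878-02-02': 1878-02-02.
I call almanac.lunge with n='34': 1880-12-02.
I try almanac.drift with n='-332', giving 1880-01-05.
Using almanac.closeout, which returns 1880-01-31.
I invoke almanac.untilx with d='1879-02-08', → -357.
Invoking almanac.drift with n='-209', → 1879-07-06.


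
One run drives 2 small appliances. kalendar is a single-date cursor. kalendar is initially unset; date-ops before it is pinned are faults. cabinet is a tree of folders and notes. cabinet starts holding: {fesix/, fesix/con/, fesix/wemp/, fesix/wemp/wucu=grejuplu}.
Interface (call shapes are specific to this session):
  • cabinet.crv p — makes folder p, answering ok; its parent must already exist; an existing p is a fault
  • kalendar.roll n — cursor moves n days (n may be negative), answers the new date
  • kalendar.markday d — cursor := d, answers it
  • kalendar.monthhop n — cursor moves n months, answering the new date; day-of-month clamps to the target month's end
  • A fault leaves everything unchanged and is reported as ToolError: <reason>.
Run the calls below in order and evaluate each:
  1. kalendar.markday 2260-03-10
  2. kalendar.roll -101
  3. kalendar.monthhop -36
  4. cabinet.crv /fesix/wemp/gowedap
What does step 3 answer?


! markday(d=2260-03-10) => 2260-03-10
! roll(n=-101) => 2259-11-30
! monthhop(n=-36) => 2256-11-30
! crv(p=/fesix/wemp/gowedap) => ok

Answer: 2256-11-30


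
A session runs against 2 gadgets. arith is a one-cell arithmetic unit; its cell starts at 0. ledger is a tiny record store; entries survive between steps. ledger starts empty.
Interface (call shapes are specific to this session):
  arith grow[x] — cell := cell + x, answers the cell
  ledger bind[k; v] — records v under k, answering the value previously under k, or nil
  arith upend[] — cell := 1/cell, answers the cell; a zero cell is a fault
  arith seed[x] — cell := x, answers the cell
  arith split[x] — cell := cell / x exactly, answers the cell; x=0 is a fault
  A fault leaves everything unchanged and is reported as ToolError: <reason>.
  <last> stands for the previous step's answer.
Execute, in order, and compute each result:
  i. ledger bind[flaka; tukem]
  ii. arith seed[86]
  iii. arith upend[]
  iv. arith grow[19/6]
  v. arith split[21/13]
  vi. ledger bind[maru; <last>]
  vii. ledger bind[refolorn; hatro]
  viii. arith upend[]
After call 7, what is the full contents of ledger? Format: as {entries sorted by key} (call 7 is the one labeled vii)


Answer: {flaka=tukem, maru=5330/2709, refolorn=hatro}

Derivation:
I invoke ledger bind on k: flaka, v: tukem, — result: nil.
Next I call arith seed on x: 86, yielding 86.
I invoke arith upend, → 1/86.
Next I call arith grow on x: 19/6, and get 410/129.
I run arith split on x: 21/13: 5330/2709.
I call ledger bind on k: maru, v: <last>: nil.
Calling ledger bind on k: refolorn, v: hatro, → nil.
I try arith upend, and observe 2709/5330.


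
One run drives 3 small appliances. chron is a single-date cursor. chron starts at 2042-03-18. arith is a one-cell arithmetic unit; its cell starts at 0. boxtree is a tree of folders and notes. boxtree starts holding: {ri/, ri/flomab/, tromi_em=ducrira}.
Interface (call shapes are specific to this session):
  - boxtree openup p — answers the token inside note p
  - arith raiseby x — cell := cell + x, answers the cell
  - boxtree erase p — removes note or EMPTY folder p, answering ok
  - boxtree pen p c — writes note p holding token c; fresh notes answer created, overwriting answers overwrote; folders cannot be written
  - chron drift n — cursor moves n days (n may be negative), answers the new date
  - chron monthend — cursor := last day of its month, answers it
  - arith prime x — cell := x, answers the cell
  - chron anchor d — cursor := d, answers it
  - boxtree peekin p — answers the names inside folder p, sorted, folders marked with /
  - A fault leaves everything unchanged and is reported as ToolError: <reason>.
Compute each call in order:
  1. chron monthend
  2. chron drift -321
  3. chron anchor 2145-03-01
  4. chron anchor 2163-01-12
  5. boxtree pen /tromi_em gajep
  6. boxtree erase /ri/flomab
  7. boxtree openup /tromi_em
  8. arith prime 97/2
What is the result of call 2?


Answer: 2041-05-14

Derivation:
Step: chron monthend[]
Result: 2042-03-31
Step: chron drift[-321]
Result: 2041-05-14
Step: chron anchor[2145-03-01]
Result: 2145-03-01
Step: chron anchor[2163-01-12]
Result: 2163-01-12
Step: boxtree pen[/tromi_em; gajep]
Result: overwrote
Step: boxtree erase[/ri/flomab]
Result: ok
Step: boxtree openup[/tromi_em]
Result: gajep
Step: arith prime[97/2]
Result: 97/2


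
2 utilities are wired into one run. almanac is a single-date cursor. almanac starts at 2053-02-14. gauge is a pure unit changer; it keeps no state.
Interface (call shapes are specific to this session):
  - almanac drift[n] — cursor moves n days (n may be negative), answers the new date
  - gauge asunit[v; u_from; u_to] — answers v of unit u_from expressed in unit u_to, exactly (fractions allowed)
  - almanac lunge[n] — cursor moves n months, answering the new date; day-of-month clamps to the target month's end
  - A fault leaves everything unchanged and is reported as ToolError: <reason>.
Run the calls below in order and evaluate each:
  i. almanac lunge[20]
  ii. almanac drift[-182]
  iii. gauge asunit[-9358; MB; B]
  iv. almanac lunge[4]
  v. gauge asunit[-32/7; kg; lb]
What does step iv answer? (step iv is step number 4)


Answer: 2054-08-15

Derivation:
→ almanac lunge(n=20)
← 2054-10-14
→ almanac drift(n=-182)
← 2054-04-15
→ gauge asunit(v=-9358, u_from=MB, u_to=B)
← -9358000000
→ almanac lunge(n=4)
← 2054-08-15
→ gauge asunit(v=-32/7, u_from=kg, u_to=lb)
← -3200000000/317514659


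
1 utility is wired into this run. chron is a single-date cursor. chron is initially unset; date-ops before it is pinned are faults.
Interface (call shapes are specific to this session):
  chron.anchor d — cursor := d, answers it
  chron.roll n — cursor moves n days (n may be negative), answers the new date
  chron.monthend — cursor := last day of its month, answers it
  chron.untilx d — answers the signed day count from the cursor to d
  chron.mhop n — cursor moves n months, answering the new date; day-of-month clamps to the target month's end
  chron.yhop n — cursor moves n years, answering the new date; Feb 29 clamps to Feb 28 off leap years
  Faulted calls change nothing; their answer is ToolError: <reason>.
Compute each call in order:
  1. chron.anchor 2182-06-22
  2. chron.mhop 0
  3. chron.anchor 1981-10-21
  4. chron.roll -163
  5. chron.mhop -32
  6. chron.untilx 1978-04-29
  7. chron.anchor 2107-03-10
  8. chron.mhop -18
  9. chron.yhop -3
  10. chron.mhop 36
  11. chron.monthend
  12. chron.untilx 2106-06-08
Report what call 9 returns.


Answer: 2102-09-10

Derivation:
-> anchor(d→2182-06-22)
<- 2182-06-22
-> mhop(n→0)
<- 2182-06-22
-> anchor(d→1981-10-21)
<- 1981-10-21
-> roll(n→-163)
<- 1981-05-11
-> mhop(n→-32)
<- 1978-09-11
-> untilx(d→1978-04-29)
<- -135
-> anchor(d→2107-03-10)
<- 2107-03-10
-> mhop(n→-18)
<- 2105-09-10
-> yhop(n→-3)
<- 2102-09-10
-> mhop(n→36)
<- 2105-09-10
-> monthend()
<- 2105-09-30
-> untilx(d→2106-06-08)
<- 251


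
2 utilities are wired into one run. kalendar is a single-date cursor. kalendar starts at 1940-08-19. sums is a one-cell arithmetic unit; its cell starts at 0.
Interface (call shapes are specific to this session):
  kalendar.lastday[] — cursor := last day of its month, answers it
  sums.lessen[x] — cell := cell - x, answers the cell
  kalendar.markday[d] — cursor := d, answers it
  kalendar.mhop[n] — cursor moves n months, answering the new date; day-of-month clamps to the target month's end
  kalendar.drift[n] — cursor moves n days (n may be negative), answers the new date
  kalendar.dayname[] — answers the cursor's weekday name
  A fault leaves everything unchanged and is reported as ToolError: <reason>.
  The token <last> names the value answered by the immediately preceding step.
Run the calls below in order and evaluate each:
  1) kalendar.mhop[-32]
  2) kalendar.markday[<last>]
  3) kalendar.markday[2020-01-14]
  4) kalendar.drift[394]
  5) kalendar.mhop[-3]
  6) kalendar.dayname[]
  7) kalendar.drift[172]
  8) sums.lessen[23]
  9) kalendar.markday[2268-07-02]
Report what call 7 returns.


Do: kalendar.mhop[n=-32]
See: 1937-12-19
Do: kalendar.markday[d=<last>]
See: 1937-12-19
Do: kalendar.markday[d=2020-01-14]
See: 2020-01-14
Do: kalendar.drift[n=394]
See: 2021-02-11
Do: kalendar.mhop[n=-3]
See: 2020-11-11
Do: kalendar.dayname[]
See: Wednesday
Do: kalendar.drift[n=172]
See: 2021-05-02
Do: sums.lessen[x=23]
See: -23
Do: kalendar.markday[d=2268-07-02]
See: 2268-07-02

Answer: 2021-05-02


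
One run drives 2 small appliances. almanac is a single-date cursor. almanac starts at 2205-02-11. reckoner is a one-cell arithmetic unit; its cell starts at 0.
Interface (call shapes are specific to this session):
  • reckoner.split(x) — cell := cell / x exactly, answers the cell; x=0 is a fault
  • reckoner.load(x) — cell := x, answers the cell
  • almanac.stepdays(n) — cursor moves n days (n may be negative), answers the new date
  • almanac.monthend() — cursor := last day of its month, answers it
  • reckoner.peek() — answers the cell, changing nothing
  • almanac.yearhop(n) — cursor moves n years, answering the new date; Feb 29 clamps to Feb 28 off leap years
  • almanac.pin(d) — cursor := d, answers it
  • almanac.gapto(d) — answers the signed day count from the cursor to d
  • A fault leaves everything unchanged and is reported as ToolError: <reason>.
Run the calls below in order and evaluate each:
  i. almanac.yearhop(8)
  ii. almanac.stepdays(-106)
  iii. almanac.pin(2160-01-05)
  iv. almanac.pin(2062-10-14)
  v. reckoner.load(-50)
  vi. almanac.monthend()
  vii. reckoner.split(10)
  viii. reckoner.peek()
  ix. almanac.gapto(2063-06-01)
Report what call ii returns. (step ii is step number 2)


Act: yearhop[n→8]
Obs: 2213-02-11
Act: stepdays[n→-106]
Obs: 2212-10-28
Act: pin[d→2160-01-05]
Obs: 2160-01-05
Act: pin[d→2062-10-14]
Obs: 2062-10-14
Act: load[x→-50]
Obs: -50
Act: monthend[]
Obs: 2062-10-31
Act: split[x→10]
Obs: -5
Act: peek[]
Obs: -5
Act: gapto[d→2063-06-01]
Obs: 213

Answer: 2212-10-28


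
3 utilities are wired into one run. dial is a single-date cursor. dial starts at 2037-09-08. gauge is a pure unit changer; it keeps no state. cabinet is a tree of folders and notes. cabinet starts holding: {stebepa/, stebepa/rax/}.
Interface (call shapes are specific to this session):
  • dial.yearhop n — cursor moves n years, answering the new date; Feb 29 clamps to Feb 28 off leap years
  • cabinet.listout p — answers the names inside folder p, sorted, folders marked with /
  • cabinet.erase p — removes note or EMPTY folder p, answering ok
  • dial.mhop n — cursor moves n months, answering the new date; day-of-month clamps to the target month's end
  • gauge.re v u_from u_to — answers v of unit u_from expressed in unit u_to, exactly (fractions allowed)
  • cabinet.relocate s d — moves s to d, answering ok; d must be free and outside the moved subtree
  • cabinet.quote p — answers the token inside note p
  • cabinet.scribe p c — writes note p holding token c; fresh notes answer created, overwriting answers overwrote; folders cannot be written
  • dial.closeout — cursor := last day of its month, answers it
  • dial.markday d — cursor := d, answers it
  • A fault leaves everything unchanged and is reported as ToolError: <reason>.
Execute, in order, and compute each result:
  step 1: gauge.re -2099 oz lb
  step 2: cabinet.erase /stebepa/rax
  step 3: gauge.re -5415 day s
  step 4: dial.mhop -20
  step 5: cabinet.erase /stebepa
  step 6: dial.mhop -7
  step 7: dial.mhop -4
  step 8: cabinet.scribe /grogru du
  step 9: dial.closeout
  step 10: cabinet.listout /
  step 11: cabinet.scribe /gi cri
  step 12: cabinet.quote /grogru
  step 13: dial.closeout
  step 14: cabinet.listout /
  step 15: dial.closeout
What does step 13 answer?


Answer: 2035-02-28

Derivation:
-- 1. gauge.re(v=-2099, u_from=oz, u_to=lb) == -2099/16
-- 2. cabinet.erase(p=/stebepa/rax) == ok
-- 3. gauge.re(v=-5415, u_from=day, u_to=s) == -467856000
-- 4. dial.mhop(n=-20) == 2036-01-08
-- 5. cabinet.erase(p=/stebepa) == ok
-- 6. dial.mhop(n=-7) == 2035-06-08
-- 7. dial.mhop(n=-4) == 2035-02-08
-- 8. cabinet.scribe(p=/grogru, c=du) == created
-- 9. dial.closeout() == 2035-02-28
-- 10. cabinet.listout(p=/) == [grogru]
-- 11. cabinet.scribe(p=/gi, c=cri) == created
-- 12. cabinet.quote(p=/grogru) == du
-- 13. dial.closeout() == 2035-02-28
-- 14. cabinet.listout(p=/) == [gi, grogru]
-- 15. dial.closeout() == 2035-02-28


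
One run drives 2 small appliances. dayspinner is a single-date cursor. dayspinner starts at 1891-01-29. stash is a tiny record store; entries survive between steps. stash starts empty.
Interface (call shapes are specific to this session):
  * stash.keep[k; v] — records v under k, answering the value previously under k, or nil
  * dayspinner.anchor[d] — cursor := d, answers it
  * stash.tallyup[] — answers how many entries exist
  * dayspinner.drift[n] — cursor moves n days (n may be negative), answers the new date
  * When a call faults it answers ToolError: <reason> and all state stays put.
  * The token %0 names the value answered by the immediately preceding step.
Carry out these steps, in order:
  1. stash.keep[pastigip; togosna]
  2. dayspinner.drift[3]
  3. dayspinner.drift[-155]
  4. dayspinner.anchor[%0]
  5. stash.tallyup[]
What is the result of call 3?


Answer: 1890-08-30

Derivation:
;; 1. keep(k=pastigip, v=togosna) => nil
;; 2. drift(n=3) => 1891-02-01
;; 3. drift(n=-155) => 1890-08-30
;; 4. anchor(d=%0) => 1890-08-30
;; 5. tallyup() => 1


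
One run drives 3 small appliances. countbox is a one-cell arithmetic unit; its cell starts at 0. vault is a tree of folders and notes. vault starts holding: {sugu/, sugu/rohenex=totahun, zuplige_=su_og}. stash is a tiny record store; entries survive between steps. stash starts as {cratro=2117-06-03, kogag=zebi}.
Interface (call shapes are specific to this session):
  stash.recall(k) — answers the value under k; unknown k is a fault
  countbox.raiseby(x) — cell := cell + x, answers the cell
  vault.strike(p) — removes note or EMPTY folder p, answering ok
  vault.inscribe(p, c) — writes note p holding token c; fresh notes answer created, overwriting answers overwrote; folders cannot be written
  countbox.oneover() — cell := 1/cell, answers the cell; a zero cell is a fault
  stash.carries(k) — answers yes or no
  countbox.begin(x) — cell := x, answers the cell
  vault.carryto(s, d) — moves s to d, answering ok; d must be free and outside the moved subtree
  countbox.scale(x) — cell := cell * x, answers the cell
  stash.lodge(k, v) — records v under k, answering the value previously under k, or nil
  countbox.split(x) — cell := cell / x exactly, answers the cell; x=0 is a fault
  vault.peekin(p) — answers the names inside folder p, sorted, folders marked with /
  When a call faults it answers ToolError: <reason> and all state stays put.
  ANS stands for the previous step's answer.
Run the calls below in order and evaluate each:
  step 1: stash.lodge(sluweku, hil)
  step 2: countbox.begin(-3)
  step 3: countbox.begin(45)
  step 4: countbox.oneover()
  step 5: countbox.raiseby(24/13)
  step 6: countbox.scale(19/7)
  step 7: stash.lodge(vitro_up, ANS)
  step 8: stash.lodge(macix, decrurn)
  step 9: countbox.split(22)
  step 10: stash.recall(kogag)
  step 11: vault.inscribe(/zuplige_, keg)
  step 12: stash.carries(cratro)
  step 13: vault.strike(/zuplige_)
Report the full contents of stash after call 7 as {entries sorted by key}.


% stash.lodge k=sluweku v=hil
[out] nil
% countbox.begin x=-3
[out] -3
% countbox.begin x=45
[out] 45
% countbox.oneover
[out] 1/45
% countbox.raiseby x=24/13
[out] 1093/585
% countbox.scale x=19/7
[out] 20767/4095
% stash.lodge k=vitro_up v=ANS
[out] nil
% stash.lodge k=macix v=decrurn
[out] nil
% countbox.split x=22
[out] 20767/90090
% stash.recall k=kogag
[out] zebi
% vault.inscribe p=/zuplige_ c=keg
[out] overwrote
% stash.carries k=cratro
[out] yes
% vault.strike p=/zuplige_
[out] ok

Answer: {cratro=2117-06-03, kogag=zebi, sluweku=hil, vitro_up=20767/4095}


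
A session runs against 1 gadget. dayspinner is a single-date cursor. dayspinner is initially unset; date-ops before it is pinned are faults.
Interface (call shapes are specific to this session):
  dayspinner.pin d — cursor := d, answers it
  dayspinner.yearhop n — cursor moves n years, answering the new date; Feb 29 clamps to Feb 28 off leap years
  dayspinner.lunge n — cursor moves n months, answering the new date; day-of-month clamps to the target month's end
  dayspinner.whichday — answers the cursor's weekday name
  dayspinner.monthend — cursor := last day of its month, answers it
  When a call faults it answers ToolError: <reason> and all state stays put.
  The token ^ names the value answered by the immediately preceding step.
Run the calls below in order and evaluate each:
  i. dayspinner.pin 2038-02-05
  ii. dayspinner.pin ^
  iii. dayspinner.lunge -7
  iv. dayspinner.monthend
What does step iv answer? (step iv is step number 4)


~$ dayspinner.pin d='2038-02-05'
  2038-02-05
~$ dayspinner.pin d='^'
  2038-02-05
~$ dayspinner.lunge n='-7'
  2037-07-05
~$ dayspinner.monthend
  2037-07-31

Answer: 2037-07-31


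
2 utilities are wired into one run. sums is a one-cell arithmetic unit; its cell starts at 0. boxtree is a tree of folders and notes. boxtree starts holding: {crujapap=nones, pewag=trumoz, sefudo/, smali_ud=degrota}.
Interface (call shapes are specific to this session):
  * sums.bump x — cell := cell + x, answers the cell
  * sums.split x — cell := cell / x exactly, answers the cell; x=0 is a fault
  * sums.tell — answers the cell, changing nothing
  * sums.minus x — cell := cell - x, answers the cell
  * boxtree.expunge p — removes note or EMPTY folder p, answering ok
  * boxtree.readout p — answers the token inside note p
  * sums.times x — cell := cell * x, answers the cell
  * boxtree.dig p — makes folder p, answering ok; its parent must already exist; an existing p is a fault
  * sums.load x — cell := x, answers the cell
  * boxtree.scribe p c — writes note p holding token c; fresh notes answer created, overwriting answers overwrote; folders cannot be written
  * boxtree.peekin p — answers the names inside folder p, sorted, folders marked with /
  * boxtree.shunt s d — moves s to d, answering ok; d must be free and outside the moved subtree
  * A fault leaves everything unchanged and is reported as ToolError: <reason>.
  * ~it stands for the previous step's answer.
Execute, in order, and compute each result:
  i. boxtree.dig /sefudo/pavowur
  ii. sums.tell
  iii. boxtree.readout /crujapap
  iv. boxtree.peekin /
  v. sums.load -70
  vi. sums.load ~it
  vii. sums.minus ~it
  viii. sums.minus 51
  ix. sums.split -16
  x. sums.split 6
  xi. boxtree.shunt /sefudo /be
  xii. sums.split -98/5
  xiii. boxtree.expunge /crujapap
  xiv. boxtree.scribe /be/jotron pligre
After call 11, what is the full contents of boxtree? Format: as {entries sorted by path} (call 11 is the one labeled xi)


Answer: {be/, be/pavowur/, crujapap=nones, pewag=trumoz, smali_ud=degrota}

Derivation:
% boxtree.dig(p: /sefudo/pavowur) == ok
% sums.tell() == 0
% boxtree.readout(p: /crujapap) == nones
% boxtree.peekin(p: /) == [crujapap, pewag, sefudo/, smali_ud]
% sums.load(x: -70) == -70
% sums.load(x: ~it) == -70
% sums.minus(x: ~it) == 0
% sums.minus(x: 51) == -51
% sums.split(x: -16) == 51/16
% sums.split(x: 6) == 17/32
% boxtree.shunt(s: /sefudo, d: /be) == ok
% sums.split(x: -98/5) == -85/3136
% boxtree.expunge(p: /crujapap) == ok
% boxtree.scribe(p: /be/jotron, c: pligre) == created


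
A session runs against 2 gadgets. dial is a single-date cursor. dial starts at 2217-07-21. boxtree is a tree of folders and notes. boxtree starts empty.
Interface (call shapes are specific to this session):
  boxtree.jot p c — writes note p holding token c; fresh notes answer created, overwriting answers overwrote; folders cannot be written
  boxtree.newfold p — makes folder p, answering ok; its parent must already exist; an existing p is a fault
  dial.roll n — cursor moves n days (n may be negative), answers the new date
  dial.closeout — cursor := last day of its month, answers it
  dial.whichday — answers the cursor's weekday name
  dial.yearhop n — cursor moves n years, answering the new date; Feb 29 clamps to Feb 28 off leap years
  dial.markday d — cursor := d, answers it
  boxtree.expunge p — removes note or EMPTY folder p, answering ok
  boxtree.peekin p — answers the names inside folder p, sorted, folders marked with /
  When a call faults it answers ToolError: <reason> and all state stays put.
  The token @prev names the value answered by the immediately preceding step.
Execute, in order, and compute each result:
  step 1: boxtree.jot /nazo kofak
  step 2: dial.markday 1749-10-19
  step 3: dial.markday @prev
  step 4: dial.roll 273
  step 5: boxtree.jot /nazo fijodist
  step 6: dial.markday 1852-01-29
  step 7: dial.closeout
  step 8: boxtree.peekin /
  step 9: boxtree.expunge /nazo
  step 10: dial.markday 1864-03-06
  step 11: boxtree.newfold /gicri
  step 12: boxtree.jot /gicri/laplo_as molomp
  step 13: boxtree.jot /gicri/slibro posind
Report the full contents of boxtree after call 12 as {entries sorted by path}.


Answer: {gicri/, gicri/laplo_as=molomp}

Derivation:
Do: boxtree.jot[p: /nazo; c: kofak]
See: created
Do: dial.markday[d: 1749-10-19]
See: 1749-10-19
Do: dial.markday[d: @prev]
See: 1749-10-19
Do: dial.roll[n: 273]
See: 1750-07-19
Do: boxtree.jot[p: /nazo; c: fijodist]
See: overwrote
Do: dial.markday[d: 1852-01-29]
See: 1852-01-29
Do: dial.closeout[]
See: 1852-01-31
Do: boxtree.peekin[p: /]
See: [nazo]
Do: boxtree.expunge[p: /nazo]
See: ok
Do: dial.markday[d: 1864-03-06]
See: 1864-03-06
Do: boxtree.newfold[p: /gicri]
See: ok
Do: boxtree.jot[p: /gicri/laplo_as; c: molomp]
See: created
Do: boxtree.jot[p: /gicri/slibro; c: posind]
See: created


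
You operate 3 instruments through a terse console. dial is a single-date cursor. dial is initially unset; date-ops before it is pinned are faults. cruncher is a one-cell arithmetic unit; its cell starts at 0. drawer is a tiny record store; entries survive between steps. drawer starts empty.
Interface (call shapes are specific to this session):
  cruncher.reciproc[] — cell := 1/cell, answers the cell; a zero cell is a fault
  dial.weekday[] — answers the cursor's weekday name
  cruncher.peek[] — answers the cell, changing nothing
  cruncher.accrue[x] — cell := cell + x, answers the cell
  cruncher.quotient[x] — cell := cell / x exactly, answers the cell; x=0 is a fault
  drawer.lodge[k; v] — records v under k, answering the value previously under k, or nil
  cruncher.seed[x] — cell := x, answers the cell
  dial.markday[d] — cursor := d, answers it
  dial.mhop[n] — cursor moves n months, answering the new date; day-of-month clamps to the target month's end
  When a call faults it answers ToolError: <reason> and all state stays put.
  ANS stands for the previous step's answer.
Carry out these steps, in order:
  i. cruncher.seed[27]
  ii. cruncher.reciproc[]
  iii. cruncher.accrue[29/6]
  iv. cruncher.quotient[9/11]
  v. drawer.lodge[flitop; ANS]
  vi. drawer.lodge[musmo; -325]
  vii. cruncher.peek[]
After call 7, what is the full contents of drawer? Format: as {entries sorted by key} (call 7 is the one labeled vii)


[in] cruncher.seed x: 27
:: 27
[in] cruncher.reciproc
:: 1/27
[in] cruncher.accrue x: 29/6
:: 263/54
[in] cruncher.quotient x: 9/11
:: 2893/486
[in] drawer.lodge k: flitop v: ANS
:: nil
[in] drawer.lodge k: musmo v: -325
:: nil
[in] cruncher.peek
:: 2893/486

Answer: {flitop=2893/486, musmo=-325}


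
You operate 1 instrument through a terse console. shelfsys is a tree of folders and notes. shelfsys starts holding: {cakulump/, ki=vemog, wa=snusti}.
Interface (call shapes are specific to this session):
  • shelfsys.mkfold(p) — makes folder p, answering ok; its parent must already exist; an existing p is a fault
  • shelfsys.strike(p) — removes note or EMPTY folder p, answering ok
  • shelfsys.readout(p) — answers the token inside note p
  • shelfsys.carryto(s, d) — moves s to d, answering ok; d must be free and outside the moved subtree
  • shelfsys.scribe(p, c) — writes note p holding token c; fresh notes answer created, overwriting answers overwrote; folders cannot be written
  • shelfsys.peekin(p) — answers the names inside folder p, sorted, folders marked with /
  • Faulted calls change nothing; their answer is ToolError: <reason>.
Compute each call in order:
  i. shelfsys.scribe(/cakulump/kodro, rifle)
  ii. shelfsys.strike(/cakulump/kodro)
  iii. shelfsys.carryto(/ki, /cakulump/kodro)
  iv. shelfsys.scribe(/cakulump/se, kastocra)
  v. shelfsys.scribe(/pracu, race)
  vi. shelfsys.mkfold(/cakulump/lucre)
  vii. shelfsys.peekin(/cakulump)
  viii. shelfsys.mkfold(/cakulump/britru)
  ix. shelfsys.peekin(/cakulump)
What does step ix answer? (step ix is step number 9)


# 1. scribe(/cakulump/kodro, rifle) -> created
# 2. strike(/cakulump/kodro) -> ok
# 3. carryto(/ki, /cakulump/kodro) -> ok
# 4. scribe(/cakulump/se, kastocra) -> created
# 5. scribe(/pracu, race) -> created
# 6. mkfold(/cakulump/lucre) -> ok
# 7. peekin(/cakulump) -> [kodro, lucre/, se]
# 8. mkfold(/cakulump/britru) -> ok
# 9. peekin(/cakulump) -> [britru/, kodro, lucre/, se]

Answer: [britru/, kodro, lucre/, se]


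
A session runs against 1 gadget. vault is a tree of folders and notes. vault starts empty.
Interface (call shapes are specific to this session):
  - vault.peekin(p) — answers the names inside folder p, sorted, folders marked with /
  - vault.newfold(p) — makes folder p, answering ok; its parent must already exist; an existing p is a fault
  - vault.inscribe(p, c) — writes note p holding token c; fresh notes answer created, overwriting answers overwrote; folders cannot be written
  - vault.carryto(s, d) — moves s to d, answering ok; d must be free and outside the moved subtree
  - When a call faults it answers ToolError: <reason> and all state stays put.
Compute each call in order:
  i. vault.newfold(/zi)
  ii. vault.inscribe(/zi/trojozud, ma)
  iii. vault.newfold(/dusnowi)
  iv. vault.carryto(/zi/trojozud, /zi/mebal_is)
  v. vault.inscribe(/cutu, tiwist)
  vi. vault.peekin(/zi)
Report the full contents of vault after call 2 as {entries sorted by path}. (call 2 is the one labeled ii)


Answer: {zi/, zi/trojozud=ma}

Derivation:
>>> vault.newfold p='/zi'
:: ok
>>> vault.inscribe p='/zi/trojozud' c='ma'
:: created
>>> vault.newfold p='/dusnowi'
:: ok
>>> vault.carryto s='/zi/trojozud' d='/zi/mebal_is'
:: ok
>>> vault.inscribe p='/cutu' c='tiwist'
:: created
>>> vault.peekin p='/zi'
:: [mebal_is]


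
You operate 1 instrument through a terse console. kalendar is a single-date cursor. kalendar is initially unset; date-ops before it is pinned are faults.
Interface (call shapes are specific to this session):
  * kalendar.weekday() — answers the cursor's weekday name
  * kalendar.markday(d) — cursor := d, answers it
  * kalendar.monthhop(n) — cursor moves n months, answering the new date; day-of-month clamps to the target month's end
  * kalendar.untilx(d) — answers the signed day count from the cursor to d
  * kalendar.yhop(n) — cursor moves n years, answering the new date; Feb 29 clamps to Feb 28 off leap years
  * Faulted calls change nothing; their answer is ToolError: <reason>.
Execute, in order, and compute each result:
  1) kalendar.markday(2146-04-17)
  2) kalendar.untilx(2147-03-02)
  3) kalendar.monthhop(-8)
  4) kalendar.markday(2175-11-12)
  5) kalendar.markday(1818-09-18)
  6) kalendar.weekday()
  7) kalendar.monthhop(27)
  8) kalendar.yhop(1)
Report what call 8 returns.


Answer: 1821-12-18

Derivation:
Invoking kalendar.markday on d=2146-04-17, which returns 2146-04-17.
Calling kalendar.untilx on d=2147-03-02, → 319.
Using kalendar.monthhop on n=-8, — result: 2145-08-17.
I invoke kalendar.markday on d=2175-11-12, and get 2175-11-12.
Calling kalendar.markday on d=1818-09-18, yielding 1818-09-18.
Then kalendar.weekday(): Friday.
I call kalendar.monthhop on n=27, yielding 1820-12-18.
Calling kalendar.yhop on n=1, and see 1821-12-18.


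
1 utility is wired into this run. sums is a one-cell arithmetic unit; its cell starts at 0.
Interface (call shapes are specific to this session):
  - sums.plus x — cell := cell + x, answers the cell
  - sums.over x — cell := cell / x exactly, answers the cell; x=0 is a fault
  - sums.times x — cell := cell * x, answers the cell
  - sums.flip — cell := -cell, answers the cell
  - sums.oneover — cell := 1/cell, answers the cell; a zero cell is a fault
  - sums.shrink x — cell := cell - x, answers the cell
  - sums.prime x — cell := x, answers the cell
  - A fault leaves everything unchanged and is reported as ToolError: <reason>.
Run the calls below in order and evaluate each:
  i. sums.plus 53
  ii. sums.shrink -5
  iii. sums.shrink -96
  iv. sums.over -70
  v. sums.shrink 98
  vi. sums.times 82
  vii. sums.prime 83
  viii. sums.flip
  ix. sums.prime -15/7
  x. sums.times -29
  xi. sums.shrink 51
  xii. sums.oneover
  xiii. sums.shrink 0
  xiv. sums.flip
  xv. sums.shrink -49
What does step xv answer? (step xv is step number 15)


>> sums.plus(x: 53)
<< 53
>> sums.shrink(x: -5)
<< 58
>> sums.shrink(x: -96)
<< 154
>> sums.over(x: -70)
<< -11/5
>> sums.shrink(x: 98)
<< -501/5
>> sums.times(x: 82)
<< -41082/5
>> sums.prime(x: 83)
<< 83
>> sums.flip()
<< -83
>> sums.prime(x: -15/7)
<< -15/7
>> sums.times(x: -29)
<< 435/7
>> sums.shrink(x: 51)
<< 78/7
>> sums.oneover()
<< 7/78
>> sums.shrink(x: 0)
<< 7/78
>> sums.flip()
<< -7/78
>> sums.shrink(x: -49)
<< 3815/78

Answer: 3815/78


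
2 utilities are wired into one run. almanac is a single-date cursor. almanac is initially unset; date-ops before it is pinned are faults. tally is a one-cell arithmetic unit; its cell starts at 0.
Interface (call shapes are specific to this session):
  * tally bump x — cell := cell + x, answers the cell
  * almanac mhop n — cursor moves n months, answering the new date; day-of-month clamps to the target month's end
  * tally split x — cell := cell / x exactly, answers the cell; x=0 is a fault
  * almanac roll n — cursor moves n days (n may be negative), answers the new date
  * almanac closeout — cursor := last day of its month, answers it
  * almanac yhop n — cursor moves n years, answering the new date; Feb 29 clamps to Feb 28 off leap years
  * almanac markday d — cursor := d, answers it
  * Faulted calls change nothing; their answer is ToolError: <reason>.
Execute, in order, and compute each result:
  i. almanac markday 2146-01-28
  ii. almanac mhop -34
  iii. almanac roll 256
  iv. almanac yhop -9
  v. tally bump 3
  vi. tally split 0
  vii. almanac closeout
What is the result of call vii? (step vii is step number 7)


Do: almanac markday[d: 2146-01-28]
See: 2146-01-28
Do: almanac mhop[n: -34]
See: 2143-03-28
Do: almanac roll[n: 256]
See: 2143-12-09
Do: almanac yhop[n: -9]
See: 2134-12-09
Do: tally bump[x: 3]
See: 3
Do: tally split[x: 0]
See: ToolError: division by zero
Do: almanac closeout[]
See: 2134-12-31

Answer: 2134-12-31


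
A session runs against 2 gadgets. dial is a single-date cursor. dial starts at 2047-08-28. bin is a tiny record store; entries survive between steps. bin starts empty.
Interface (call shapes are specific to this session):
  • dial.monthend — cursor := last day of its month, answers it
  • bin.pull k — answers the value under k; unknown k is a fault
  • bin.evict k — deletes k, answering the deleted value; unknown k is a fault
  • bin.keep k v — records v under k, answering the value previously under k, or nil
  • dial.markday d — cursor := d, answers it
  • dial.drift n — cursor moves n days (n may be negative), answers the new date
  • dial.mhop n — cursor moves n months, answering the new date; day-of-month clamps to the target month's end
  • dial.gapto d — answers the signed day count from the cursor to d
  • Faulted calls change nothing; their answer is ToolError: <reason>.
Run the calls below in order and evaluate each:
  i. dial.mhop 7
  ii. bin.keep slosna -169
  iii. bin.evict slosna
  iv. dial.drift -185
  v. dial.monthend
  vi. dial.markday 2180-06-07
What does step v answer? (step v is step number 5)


~$ dial.mhop 7
  2048-03-28
~$ bin.keep slosna -169
  nil
~$ bin.evict slosna
  -169
~$ dial.drift -185
  2047-09-25
~$ dial.monthend
  2047-09-30
~$ dial.markday 2180-06-07
  2180-06-07

Answer: 2047-09-30


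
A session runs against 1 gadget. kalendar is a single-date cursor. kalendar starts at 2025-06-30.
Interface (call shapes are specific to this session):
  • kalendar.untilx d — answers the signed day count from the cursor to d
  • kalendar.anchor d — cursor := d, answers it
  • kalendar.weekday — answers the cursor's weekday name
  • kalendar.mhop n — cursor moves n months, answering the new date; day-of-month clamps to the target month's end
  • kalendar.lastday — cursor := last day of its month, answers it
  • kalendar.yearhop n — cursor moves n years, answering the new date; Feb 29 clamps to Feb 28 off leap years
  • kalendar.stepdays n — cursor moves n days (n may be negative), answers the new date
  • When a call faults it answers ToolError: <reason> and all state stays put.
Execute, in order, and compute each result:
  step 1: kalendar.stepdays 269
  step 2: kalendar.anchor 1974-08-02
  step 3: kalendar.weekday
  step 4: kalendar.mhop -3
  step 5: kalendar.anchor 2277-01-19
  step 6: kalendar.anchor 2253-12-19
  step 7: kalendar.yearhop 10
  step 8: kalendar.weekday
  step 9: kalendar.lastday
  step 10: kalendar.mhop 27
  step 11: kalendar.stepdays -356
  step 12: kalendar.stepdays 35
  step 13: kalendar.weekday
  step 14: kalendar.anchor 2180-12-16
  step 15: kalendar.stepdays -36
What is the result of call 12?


Answer: 2265-05-14

Derivation:
;; 1. stepdays(269) => 2026-03-26
;; 2. anchor(1974-08-02) => 1974-08-02
;; 3. weekday() => Friday
;; 4. mhop(-3) => 1974-05-02
;; 5. anchor(2277-01-19) => 2277-01-19
;; 6. anchor(2253-12-19) => 2253-12-19
;; 7. yearhop(10) => 2263-12-19
;; 8. weekday() => Saturday
;; 9. lastday() => 2263-12-31
;; 10. mhop(27) => 2266-03-31
;; 11. stepdays(-356) => 2265-04-09
;; 12. stepdays(35) => 2265-05-14
;; 13. weekday() => Sunday
;; 14. anchor(2180-12-16) => 2180-12-16
;; 15. stepdays(-36) => 2180-11-10


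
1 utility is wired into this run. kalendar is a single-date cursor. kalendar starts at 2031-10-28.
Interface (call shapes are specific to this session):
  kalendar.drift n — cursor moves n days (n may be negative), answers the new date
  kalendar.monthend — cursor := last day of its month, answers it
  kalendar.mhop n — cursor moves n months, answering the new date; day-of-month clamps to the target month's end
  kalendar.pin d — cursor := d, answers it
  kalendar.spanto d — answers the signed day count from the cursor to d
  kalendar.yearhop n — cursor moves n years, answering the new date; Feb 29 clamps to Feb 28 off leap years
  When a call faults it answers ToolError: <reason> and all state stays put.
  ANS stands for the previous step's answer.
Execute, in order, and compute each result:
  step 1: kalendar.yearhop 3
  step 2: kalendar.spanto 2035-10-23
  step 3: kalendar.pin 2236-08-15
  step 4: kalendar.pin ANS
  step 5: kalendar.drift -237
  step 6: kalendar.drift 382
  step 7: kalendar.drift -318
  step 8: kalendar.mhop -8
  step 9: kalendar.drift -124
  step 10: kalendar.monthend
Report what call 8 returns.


Answer: 2235-06-24

Derivation:
% kalendar.yearhop n→3
= 2034-10-28
% kalendar.spanto d→2035-10-23
= 360
% kalendar.pin d→2236-08-15
= 2236-08-15
% kalendar.pin d→ANS
= 2236-08-15
% kalendar.drift n→-237
= 2235-12-22
% kalendar.drift n→382
= 2237-01-07
% kalendar.drift n→-318
= 2236-02-24
% kalendar.mhop n→-8
= 2235-06-24
% kalendar.drift n→-124
= 2235-02-20
% kalendar.monthend
= 2235-02-28
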